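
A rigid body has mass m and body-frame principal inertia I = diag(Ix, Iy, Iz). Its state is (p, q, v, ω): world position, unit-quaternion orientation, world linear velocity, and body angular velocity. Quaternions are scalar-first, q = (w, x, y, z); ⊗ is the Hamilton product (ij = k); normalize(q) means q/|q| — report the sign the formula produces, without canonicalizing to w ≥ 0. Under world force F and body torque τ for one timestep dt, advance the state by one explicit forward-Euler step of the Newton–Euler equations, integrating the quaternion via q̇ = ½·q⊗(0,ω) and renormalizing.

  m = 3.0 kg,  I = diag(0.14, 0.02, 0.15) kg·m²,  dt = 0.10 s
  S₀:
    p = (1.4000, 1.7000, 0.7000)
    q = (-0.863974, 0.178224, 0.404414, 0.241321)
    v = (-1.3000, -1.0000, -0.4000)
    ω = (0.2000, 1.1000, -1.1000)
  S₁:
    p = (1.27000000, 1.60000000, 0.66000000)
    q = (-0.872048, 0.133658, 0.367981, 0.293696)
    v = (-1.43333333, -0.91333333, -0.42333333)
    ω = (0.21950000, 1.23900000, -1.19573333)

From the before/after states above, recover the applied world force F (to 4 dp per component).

F = (-4.0000, 2.6000, -0.7000)

velocity change Δv = (-0.13333333, 0.08666667, -0.02333333)
applied force F = (-4.0000, 2.6000, -0.7000)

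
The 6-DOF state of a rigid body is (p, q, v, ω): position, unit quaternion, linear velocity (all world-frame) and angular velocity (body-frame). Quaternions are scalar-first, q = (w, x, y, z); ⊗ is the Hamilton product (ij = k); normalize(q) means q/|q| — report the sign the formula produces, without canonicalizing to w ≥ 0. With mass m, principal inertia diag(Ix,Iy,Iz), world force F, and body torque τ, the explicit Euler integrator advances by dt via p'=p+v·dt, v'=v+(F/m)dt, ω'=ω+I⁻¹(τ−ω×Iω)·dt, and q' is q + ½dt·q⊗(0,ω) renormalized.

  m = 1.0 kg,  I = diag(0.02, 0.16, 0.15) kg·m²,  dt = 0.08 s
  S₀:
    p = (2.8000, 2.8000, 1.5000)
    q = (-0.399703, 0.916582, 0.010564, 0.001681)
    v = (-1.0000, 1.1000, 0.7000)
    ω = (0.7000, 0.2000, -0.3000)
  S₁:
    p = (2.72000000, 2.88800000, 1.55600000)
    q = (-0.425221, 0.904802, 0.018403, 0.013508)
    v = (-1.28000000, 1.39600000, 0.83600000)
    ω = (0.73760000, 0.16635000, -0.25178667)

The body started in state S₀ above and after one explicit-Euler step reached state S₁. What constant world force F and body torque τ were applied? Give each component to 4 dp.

F = (-3.5000, 3.7000, 1.7000)
τ = (0.0100, -0.0400, 0.1100)

Δv = v₁−v₀ = (-0.28000000, 0.29600000, 0.13600000)
applied force F = (-3.5000, 3.7000, 1.7000)
rate change Δω = (0.03760000, -0.03365000, 0.04821333)
ω₀×(Iω₀) = (0.0006, 0.0273, 0.0196)
τ = I·(Δω/dt) + ω₀×(Iω₀) = (0.0100, -0.0400, 0.1100)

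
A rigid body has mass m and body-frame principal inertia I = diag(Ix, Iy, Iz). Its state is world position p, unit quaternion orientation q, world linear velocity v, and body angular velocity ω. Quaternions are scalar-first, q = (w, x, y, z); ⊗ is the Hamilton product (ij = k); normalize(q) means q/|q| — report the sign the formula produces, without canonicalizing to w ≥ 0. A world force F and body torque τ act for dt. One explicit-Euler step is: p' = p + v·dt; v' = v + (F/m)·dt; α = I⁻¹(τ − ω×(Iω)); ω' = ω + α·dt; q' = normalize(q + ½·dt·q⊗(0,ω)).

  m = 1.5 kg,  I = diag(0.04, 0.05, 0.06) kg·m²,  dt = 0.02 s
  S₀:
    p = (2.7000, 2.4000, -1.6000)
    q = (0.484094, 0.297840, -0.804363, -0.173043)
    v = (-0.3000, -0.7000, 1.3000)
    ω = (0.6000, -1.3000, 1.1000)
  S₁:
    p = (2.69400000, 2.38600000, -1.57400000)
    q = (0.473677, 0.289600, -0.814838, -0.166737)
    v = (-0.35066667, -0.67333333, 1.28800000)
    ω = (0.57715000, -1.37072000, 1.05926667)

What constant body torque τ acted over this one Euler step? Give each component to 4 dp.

ω₁ − ω₀ = (-0.02285000, -0.07072000, -0.04073333)
I·α + gyro = (-0.0600, -0.1900, -0.1300)

τ = (-0.0600, -0.1900, -0.1300)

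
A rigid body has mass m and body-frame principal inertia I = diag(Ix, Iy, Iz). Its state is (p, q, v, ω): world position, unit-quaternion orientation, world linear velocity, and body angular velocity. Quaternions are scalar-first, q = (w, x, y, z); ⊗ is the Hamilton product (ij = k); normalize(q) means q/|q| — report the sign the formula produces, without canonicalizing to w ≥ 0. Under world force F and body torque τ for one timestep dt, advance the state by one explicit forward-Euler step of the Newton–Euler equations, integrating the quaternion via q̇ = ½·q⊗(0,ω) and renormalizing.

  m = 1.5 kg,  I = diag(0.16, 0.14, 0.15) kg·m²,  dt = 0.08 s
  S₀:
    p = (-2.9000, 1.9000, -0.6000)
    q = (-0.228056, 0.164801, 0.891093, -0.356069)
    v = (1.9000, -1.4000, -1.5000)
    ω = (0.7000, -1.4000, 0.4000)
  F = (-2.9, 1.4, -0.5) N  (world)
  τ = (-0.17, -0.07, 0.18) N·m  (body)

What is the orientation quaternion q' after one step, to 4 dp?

q' = (-0.1767, 0.1524, 0.8894, -0.3931)

q⊗(0,ω) = (1.2745971, -0.3016986, 0.0041097, -0.9457089)
updated quaternion q' = (-0.1767, 0.1524, 0.8894, -0.3931)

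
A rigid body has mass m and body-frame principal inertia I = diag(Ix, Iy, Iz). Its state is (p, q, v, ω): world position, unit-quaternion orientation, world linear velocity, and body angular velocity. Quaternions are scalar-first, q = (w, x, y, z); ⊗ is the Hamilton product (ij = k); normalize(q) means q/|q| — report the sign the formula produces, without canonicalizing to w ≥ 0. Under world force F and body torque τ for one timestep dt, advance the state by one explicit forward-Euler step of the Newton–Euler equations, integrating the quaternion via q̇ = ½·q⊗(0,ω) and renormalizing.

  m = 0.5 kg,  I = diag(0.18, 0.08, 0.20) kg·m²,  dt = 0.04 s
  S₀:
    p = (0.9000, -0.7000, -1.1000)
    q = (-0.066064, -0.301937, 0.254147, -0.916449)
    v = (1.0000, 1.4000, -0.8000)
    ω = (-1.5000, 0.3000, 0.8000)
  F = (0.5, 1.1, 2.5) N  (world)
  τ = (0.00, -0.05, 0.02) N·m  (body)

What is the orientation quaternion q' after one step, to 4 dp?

2q̇ = q⊗(0,ω) = (0.2040096, 0.5773483, 1.5964039, 0.2377882)
q + ½dt·q⊗(0,ω), renormalized = (-0.0619, -0.2902, 0.2859, -0.9112)

q' = (-0.0619, -0.2902, 0.2859, -0.9112)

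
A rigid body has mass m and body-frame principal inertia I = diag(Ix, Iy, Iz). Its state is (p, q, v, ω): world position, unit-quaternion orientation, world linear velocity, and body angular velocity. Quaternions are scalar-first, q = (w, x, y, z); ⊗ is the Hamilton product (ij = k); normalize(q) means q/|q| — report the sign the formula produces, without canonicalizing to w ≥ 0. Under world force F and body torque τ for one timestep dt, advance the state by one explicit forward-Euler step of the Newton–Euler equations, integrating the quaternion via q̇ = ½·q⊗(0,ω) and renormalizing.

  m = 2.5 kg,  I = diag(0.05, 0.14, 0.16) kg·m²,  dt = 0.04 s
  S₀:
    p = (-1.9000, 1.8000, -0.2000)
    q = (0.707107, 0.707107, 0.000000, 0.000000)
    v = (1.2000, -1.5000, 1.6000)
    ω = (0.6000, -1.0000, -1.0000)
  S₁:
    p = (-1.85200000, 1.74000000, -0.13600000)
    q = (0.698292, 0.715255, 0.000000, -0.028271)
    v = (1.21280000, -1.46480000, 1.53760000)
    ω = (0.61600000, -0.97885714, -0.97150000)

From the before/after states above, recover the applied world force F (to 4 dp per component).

v₁ − v₀ = (0.01280000, 0.03520000, -0.06240000)
F = m·Δv/dt = (0.8000, 2.2000, -3.9000)

F = (0.8000, 2.2000, -3.9000)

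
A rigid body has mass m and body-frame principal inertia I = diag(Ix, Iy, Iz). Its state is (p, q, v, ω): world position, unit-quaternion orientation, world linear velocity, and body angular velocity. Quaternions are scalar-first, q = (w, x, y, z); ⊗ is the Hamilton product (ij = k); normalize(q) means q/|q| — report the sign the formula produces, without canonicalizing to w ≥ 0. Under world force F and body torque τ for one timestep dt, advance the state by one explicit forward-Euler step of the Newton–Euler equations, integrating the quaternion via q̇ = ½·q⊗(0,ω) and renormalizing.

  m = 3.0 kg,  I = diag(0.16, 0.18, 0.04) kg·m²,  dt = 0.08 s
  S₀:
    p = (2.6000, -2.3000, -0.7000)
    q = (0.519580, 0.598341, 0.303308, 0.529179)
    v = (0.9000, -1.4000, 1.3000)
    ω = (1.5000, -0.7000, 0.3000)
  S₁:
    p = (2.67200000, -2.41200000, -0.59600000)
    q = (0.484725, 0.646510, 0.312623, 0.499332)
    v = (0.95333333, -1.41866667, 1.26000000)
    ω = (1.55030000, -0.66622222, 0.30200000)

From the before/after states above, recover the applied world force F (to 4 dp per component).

v₁ − v₀ = (0.05333333, -0.01866667, -0.04000000)
m·(v₁−v₀)/dt = (2.0000, -0.7000, -1.5000)

F = (2.0000, -0.7000, -1.5000)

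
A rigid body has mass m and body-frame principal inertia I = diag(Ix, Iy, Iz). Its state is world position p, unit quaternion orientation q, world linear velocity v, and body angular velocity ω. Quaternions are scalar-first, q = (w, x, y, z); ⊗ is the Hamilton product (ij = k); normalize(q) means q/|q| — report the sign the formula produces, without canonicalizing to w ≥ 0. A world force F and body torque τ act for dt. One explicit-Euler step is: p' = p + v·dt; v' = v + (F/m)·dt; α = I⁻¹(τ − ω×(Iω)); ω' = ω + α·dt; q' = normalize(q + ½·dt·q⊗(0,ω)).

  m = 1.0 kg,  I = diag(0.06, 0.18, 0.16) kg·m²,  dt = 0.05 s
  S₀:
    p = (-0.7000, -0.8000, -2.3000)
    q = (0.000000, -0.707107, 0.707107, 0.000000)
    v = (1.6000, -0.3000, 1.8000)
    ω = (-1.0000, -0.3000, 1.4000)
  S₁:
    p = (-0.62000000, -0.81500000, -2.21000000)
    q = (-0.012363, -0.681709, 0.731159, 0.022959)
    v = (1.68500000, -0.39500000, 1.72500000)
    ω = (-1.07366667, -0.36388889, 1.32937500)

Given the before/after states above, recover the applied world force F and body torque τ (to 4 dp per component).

velocity change Δv = (0.08500000, -0.09500000, -0.07500000)
applied force F = (1.7000, -1.9000, -1.5000)
Δω = ω₁−ω₀ = (-0.07366667, -0.06388889, -0.07062500)
τ = I·(Δω/dt) + ω₀×(Iω₀) = (-0.0800, -0.0900, -0.1900)

F = (1.7000, -1.9000, -1.5000)
τ = (-0.0800, -0.0900, -0.1900)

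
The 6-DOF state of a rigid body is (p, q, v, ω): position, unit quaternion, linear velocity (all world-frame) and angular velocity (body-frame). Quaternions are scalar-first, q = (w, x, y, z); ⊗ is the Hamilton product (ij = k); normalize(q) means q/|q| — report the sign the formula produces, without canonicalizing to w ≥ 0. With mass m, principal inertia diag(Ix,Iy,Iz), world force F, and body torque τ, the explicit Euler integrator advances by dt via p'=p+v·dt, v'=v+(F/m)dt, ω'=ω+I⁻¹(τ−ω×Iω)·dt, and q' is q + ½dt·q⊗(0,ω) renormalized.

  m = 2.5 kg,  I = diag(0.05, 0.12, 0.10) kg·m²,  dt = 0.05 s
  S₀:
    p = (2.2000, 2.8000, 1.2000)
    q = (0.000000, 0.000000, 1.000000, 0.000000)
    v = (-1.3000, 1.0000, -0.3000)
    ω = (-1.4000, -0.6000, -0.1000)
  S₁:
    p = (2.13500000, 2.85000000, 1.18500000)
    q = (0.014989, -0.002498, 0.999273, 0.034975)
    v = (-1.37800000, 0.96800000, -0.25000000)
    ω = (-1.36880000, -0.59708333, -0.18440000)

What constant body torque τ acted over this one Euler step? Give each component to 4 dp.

τ = (0.0300, 0.0000, -0.1100)

rate change Δω = (0.03120000, 0.00291667, -0.08440000)
precession coupling = (-0.0012, -0.0070, 0.0588)
applied torque τ = (0.0300, 0.0000, -0.1100)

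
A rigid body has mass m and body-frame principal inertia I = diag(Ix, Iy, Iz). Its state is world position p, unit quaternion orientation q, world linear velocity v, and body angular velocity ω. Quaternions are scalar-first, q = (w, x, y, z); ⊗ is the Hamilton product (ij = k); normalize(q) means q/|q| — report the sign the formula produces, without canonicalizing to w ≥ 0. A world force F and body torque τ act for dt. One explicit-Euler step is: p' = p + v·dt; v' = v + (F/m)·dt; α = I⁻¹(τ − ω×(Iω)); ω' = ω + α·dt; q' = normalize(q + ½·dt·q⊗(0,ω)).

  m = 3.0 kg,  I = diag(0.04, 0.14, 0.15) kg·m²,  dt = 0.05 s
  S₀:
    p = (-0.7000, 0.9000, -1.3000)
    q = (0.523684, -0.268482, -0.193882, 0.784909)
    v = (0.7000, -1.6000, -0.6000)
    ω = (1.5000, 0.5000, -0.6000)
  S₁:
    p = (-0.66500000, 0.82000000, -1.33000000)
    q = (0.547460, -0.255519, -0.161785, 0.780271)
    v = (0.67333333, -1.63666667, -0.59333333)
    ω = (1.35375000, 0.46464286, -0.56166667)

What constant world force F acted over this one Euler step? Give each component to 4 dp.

F = (-1.6000, -2.2000, 0.4000)

velocity change Δv = (-0.02666667, -0.03666667, 0.00666667)
m·(v₁−v₀)/dt = (-1.6000, -2.2000, 0.4000)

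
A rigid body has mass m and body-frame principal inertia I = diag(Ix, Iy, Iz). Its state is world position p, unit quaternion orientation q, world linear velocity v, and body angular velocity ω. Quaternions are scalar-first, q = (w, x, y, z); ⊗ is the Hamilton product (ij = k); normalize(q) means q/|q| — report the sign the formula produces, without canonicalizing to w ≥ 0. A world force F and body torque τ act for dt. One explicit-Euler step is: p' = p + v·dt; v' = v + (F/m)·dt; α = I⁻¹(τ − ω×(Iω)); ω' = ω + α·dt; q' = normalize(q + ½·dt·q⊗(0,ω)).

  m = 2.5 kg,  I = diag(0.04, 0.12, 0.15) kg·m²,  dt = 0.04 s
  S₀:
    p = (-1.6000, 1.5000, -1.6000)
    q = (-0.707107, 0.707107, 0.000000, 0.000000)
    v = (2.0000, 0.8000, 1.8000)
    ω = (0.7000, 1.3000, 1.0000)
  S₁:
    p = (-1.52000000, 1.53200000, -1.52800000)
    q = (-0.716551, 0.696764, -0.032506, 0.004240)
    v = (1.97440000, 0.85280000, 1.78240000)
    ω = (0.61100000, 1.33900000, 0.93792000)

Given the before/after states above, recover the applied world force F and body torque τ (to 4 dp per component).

F = (-1.6000, 3.3000, -1.1000)
τ = (-0.0500, 0.0400, -0.1600)

v₁ − v₀ = (-0.02560000, 0.05280000, -0.01760000)
F = m·Δv/dt = (-1.6000, 3.3000, -1.1000)
rate change Δω = (-0.08900000, 0.03900000, -0.06208000)
ω₀×(Iω₀) = (0.0390, -0.0770, 0.0728)
I·α + gyro = (-0.0500, 0.0400, -0.1600)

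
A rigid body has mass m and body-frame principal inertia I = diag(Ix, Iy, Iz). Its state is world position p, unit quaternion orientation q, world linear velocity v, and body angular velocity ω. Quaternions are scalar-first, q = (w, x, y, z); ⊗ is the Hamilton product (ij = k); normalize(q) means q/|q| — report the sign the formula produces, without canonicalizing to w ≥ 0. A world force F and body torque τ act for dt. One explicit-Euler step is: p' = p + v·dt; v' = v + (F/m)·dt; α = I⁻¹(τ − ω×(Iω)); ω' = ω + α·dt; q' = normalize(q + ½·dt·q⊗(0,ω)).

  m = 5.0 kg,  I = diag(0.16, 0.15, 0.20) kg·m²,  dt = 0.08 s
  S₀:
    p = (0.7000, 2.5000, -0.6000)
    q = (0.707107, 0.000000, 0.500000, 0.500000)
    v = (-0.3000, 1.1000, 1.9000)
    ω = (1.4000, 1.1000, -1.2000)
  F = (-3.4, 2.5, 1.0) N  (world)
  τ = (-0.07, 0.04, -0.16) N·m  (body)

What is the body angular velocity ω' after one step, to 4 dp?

ω' = (1.3980, 1.0855, -1.2578)

angular accel α = (-0.0250, -0.1813, -0.7230)
new body rate ω' = (1.3980, 1.0855, -1.2578)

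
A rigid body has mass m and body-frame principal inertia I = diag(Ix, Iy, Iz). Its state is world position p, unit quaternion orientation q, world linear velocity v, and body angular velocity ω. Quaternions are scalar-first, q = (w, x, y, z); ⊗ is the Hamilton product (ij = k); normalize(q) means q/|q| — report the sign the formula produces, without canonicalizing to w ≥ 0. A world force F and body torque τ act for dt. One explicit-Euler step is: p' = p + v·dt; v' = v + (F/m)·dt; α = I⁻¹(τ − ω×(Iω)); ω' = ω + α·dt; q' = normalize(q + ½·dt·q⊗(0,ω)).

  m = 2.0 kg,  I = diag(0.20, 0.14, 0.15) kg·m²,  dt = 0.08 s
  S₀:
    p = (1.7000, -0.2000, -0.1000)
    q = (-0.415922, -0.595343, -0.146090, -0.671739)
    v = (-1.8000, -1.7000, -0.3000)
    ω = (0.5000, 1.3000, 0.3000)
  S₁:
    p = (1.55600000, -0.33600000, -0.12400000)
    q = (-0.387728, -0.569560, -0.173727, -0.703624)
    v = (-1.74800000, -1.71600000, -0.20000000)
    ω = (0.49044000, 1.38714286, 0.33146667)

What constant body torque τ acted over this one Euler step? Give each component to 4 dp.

ω₁ − ω₀ = (-0.00956000, 0.08714286, 0.03146667)
precession coupling = (0.0039, 0.0075, -0.0390)
τ = I·(Δω/dt) + ω₀×(Iω₀) = (-0.0200, 0.1600, 0.0200)

τ = (-0.0200, 0.1600, 0.0200)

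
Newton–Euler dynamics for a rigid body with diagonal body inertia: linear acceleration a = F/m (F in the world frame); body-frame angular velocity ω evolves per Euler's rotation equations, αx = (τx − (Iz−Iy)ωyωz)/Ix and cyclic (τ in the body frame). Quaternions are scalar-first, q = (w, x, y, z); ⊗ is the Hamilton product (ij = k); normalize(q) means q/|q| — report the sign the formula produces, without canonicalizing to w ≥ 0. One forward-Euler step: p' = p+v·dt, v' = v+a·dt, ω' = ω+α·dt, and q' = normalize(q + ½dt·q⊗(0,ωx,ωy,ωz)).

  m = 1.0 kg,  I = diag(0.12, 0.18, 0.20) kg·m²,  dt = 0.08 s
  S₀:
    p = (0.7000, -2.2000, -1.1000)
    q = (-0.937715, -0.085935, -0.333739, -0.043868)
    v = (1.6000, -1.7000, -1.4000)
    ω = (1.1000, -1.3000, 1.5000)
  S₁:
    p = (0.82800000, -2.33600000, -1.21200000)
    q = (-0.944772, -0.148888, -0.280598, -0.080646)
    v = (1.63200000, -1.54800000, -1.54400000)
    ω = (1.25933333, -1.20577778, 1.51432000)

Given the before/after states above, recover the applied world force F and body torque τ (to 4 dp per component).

F = (0.4000, 1.9000, -1.8000)
τ = (0.2000, 0.0800, -0.0500)

Δω = ω₁−ω₀ = (0.15933333, 0.09422222, 0.01432000)
ω₀×(Iω₀) = (-0.0390, -0.1320, -0.0858)
I·α + gyro = (0.2000, 0.0800, -0.0500)
v₁ − v₀ = (0.03200000, 0.15200000, -0.14400000)
applied force F = (0.4000, 1.9000, -1.8000)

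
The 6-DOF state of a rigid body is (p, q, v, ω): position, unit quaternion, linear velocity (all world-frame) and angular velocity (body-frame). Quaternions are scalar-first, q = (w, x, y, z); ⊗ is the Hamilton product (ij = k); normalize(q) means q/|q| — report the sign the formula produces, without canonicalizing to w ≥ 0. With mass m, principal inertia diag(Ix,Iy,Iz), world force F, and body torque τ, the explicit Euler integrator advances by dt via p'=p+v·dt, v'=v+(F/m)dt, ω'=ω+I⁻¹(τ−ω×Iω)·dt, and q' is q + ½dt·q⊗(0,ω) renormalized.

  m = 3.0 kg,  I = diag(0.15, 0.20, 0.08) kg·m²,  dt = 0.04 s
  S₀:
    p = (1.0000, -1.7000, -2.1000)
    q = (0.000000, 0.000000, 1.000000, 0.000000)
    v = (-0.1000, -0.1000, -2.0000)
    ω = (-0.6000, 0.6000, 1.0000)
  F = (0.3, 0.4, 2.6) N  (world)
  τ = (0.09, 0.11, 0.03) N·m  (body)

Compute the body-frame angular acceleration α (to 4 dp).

gyro term ω×Iω = (-0.0720, -0.0420, -0.0180)
angular accel α = (1.0800, 0.7600, 0.6000)

α = (1.0800, 0.7600, 0.6000)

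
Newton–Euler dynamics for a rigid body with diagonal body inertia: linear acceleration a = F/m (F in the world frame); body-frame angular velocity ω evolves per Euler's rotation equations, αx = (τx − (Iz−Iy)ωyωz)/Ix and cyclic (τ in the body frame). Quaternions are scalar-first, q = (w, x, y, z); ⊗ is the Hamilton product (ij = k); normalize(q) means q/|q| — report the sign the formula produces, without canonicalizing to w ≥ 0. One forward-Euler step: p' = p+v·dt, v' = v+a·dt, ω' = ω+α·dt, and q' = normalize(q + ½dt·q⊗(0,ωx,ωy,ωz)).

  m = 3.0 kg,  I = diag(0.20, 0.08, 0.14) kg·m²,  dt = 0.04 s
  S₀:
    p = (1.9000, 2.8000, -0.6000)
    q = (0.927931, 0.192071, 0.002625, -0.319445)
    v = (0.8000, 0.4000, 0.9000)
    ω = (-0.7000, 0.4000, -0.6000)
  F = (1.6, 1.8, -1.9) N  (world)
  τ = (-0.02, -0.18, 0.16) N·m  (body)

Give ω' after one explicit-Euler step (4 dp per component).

precession coupling ω×(Iω) = (-0.0144, 0.0252, 0.0336)
(τ − ω×Iω)/I = (-0.0280, -2.5650, 0.9029)
ω + α·dt = (-0.7011, 0.2974, -0.5639)

ω' = (-0.7011, 0.2974, -0.5639)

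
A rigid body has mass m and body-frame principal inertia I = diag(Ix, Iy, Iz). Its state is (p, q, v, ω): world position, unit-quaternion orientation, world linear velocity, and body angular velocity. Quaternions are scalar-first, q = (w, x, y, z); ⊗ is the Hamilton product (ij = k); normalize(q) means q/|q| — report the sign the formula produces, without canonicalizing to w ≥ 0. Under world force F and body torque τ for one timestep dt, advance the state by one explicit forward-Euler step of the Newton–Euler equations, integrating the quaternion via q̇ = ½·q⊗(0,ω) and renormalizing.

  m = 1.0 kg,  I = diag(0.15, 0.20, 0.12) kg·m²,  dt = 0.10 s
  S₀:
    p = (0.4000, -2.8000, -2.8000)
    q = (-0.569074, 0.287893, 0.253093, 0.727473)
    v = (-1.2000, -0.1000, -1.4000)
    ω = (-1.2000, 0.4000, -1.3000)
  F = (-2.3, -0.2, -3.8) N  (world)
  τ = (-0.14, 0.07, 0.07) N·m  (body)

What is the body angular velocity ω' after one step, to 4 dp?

ω' = (-1.3211, 0.4116, -1.2217)

ω×(Iω) gyroscopic = (0.0416, 0.0468, -0.0240)
(τ − ω×Iω)/I = (-1.2107, 0.1160, 0.7833)
new body rate ω' = (-1.3211, 0.4116, -1.2217)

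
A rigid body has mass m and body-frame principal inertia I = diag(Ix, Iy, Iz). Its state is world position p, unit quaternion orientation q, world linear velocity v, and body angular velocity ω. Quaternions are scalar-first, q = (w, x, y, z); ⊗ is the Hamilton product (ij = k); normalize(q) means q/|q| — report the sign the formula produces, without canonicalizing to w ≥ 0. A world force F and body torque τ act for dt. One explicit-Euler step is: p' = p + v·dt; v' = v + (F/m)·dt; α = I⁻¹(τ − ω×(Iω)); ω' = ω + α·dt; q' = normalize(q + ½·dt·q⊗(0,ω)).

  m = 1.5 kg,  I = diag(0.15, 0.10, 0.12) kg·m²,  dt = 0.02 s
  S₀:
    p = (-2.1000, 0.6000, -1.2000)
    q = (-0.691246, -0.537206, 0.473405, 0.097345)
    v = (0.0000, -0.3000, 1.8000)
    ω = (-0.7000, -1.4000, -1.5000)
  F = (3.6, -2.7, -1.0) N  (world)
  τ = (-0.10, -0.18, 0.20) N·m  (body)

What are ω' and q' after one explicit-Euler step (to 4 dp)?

angular accel α = (-0.9467, -2.1150, 2.0750)
ω + α·dt = (-0.7189, -1.4423, -1.4585)
Hamilton product q⊗(0,ω) = (0.4327403, -0.0899523, 0.0937939, 2.1203409)
q + ½dt·q⊗(0,ω), renormalized = (-0.6868, -0.5380, 0.4742, 0.1185)

ω' = (-0.7189, -1.4423, -1.4585)
q' = (-0.6868, -0.5380, 0.4742, 0.1185)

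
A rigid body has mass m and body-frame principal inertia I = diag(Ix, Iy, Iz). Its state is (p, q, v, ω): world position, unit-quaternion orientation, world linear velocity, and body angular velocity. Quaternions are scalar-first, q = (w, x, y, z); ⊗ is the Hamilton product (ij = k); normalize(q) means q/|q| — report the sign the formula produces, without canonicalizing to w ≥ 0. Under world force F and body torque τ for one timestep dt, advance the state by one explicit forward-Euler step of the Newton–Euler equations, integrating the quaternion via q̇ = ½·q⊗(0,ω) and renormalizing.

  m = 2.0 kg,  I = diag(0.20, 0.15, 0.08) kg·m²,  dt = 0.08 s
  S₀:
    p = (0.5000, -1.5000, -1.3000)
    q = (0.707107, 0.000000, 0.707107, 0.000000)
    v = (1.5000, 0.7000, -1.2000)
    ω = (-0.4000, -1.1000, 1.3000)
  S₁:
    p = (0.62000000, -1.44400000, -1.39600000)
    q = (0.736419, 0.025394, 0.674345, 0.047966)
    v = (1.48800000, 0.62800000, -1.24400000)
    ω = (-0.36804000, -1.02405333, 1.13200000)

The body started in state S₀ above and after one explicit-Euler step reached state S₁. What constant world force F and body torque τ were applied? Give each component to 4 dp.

Δω = ω₁−ω₀ = (0.03196000, 0.07594667, -0.16800000)
ω₀×(Iω₀) = (0.1001, -0.0624, -0.0220)
τ = I·(Δω/dt) + ω₀×(Iω₀) = (0.1800, 0.0800, -0.1900)
Δv = v₁−v₀ = (-0.01200000, -0.07200000, -0.04400000)
applied force F = (-0.3000, -1.8000, -1.1000)

F = (-0.3000, -1.8000, -1.1000)
τ = (0.1800, 0.0800, -0.1900)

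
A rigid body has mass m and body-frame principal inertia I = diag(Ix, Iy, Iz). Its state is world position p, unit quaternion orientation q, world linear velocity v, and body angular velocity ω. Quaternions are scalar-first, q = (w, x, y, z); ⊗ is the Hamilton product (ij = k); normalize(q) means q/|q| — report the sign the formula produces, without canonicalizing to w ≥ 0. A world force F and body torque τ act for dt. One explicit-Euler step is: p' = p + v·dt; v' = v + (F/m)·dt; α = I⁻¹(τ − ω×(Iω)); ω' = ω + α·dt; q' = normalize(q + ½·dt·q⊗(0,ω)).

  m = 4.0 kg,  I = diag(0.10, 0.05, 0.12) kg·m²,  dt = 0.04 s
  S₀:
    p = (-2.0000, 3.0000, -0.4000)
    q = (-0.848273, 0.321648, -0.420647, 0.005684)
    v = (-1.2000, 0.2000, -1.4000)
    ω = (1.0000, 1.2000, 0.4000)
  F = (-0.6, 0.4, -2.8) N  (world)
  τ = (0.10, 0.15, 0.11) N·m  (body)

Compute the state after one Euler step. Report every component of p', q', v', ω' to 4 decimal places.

p' = (-2.0480, 3.0080, -0.4560)
q' = (-0.8442, 0.3010, -0.4432, 0.0150)
v' = (-1.2060, 0.2040, -1.4280)
ω' = (1.0266, 1.3264, 0.4567)

gyro term ω×Iω = (0.0336, -0.0080, -0.0600)
α = I⁻¹(τ − ω×Iω) = (0.6640, 3.1600, 1.4167)
ω + α·dt = (1.0266, 1.3264, 0.4567)
Hamilton product q⊗(0,ω) = (0.1808548, -1.0233526, -1.1409028, 0.4673154)
q + ½dt·q⊗(0,ω), renormalized = (-0.8442, 0.3010, -0.4432, 0.0150)
linear accel F/m = (-0.1500, 0.1000, -0.7000)
p + v·dt = (-2.0480, 3.0080, -0.4560)
new velocity v' = (-1.2060, 0.2040, -1.4280)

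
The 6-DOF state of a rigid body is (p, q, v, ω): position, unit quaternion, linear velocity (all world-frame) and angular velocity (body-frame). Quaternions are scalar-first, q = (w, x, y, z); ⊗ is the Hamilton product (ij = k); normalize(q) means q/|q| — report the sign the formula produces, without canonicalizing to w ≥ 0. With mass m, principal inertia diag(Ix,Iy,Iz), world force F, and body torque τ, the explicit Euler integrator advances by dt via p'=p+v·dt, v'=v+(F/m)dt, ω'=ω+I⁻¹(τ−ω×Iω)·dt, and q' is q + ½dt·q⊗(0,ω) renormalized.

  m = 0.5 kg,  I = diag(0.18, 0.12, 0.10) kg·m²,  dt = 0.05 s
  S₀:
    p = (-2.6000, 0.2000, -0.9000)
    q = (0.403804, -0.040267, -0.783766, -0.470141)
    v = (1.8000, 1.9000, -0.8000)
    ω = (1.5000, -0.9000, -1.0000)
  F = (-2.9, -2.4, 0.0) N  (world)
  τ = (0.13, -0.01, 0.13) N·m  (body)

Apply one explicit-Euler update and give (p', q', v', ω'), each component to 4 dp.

p' = (-2.5100, 0.2950, -0.9400)
q' = (0.3754, -0.0161, -0.8105, -0.4494)
v' = (1.5100, 1.6600, -0.8000)
ω' = (1.5411, -0.8542, -0.9755)

gyro term ω×Iω = (-0.0180, -0.1200, 0.0810)
(τ − ω×Iω)/I = (0.8222, 0.9167, 0.4900)
new body rate ω' = (1.5411, -0.8542, -0.9755)
q⊗(0,ω) = (-1.1151299, 0.9663451, -1.1089021, 0.8080853)
q' = normalize(q + ½dt·q⊗(0,ω)) = (0.3754, -0.0161, -0.8105, -0.4494)
a = F/m = (-5.8000, -4.8000, 0.0000)
new position p' = (-2.5100, 0.2950, -0.9400)
v' = v + a·dt = (1.5100, 1.6600, -0.8000)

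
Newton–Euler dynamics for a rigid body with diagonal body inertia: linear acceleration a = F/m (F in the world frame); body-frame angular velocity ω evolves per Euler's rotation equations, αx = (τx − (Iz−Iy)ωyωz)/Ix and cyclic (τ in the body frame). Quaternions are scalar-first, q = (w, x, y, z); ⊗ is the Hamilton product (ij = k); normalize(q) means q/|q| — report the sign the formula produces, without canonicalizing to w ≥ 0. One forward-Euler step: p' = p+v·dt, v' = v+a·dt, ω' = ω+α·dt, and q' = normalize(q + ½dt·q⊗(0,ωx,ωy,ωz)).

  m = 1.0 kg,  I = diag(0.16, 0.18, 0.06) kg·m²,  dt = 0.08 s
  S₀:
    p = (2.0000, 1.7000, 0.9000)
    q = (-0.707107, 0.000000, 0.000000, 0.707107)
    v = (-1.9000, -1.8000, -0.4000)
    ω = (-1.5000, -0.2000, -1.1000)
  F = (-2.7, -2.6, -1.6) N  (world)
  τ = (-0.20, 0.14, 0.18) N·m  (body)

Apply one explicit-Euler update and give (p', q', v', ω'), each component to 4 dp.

p' = (1.8480, 1.5560, 0.8680)
q' = (-0.6741, 0.0479, -0.0367, 0.7362)
v' = (-2.1160, -2.0080, -0.5280)
ω' = (-1.5868, -0.2111, -0.8680)

a = (-2.7000, -2.6000, -1.6000)
p' = p + v·dt = (1.8480, 1.5560, 0.8680)
v' = v + a·dt = (-2.1160, -2.0080, -0.5280)
precession coupling ω×(Iω) = (-0.0264, 0.1650, 0.0060)
α = I⁻¹(τ − ω×Iω) = (-1.0850, -0.1389, 2.9000)
new body rate ω' = (-1.5868, -0.2111, -0.8680)
Hamilton product q⊗(0,ω) = (0.7778177, 1.2020819, -0.9192391, 0.7778177)
q + ½dt·q⊗(0,ω), renormalized = (-0.6741, 0.0479, -0.0367, 0.7362)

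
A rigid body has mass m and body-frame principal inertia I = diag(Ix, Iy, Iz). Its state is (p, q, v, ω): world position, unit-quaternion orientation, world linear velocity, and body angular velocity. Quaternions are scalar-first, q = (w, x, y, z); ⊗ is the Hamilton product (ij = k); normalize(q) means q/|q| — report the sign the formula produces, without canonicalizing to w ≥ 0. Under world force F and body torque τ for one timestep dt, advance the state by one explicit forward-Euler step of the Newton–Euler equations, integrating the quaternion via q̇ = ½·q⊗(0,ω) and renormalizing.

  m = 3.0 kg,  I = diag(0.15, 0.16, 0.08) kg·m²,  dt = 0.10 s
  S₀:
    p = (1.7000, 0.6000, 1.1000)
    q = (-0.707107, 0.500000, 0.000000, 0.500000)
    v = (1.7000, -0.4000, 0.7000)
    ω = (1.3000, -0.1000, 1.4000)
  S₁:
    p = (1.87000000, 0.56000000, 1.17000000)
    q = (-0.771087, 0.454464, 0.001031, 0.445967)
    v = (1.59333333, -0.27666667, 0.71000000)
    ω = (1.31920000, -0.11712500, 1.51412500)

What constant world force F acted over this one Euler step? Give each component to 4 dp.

v₁ − v₀ = (-0.10666667, 0.12333333, 0.01000000)
applied force F = (-3.2000, 3.7000, 0.3000)

F = (-3.2000, 3.7000, 0.3000)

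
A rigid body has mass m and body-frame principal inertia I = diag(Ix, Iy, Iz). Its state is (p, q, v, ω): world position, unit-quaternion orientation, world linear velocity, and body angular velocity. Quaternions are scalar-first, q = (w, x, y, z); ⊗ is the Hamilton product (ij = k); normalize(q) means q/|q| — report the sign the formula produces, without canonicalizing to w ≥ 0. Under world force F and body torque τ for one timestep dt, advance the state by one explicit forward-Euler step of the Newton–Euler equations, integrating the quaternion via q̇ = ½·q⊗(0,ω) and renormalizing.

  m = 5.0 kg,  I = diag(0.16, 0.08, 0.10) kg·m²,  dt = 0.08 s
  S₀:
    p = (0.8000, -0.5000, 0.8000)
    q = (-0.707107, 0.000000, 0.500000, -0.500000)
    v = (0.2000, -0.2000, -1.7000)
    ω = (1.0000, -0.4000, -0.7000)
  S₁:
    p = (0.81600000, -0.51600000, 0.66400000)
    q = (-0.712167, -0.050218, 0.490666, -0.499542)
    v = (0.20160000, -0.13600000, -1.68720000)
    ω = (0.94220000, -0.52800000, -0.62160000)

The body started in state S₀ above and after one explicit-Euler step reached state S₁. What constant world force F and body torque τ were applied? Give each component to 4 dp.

F = (0.1000, 4.0000, 0.8000)
τ = (-0.1100, -0.1700, 0.1300)

Δω = ω₁−ω₀ = (-0.05780000, -0.12800000, 0.07840000)
τ = I·(Δω/dt) + ω₀×(Iω₀) = (-0.1100, -0.1700, 0.1300)
v₁ − v₀ = (0.00160000, 0.06400000, 0.01280000)
applied force F = (0.1000, 4.0000, 0.8000)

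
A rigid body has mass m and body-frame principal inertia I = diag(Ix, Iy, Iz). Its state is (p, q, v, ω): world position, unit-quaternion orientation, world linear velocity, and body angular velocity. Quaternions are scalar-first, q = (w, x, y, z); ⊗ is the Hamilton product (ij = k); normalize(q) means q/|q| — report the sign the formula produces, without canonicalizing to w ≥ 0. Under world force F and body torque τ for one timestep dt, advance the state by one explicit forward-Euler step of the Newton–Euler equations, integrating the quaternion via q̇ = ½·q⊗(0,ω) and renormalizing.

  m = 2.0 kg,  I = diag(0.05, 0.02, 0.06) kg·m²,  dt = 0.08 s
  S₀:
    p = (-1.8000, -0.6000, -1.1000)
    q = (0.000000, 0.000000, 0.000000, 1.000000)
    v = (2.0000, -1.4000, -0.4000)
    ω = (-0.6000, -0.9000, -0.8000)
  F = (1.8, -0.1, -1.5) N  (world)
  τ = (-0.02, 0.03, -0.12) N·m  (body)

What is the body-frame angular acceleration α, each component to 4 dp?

α = (-0.9760, 1.7400, -1.7300)

gyro term ω×Iω = (0.0288, -0.0048, -0.0162)
angular accel α = (-0.9760, 1.7400, -1.7300)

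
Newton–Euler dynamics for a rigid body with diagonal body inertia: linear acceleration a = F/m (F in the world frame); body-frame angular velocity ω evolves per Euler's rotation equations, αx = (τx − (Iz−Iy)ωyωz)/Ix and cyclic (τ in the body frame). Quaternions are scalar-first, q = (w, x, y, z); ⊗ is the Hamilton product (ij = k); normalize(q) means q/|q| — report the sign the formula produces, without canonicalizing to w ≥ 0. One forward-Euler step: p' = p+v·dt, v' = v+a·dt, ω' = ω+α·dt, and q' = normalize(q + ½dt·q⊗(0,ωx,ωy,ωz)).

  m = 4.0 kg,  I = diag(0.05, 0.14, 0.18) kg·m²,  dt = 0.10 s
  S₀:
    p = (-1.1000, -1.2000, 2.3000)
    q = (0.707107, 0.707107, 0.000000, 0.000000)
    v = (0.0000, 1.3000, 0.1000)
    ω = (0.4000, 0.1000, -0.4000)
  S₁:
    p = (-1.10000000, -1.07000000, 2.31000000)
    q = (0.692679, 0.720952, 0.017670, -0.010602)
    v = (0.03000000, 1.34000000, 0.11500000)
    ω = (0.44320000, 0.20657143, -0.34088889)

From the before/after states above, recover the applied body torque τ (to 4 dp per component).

ω₁ − ω₀ = (0.04320000, 0.10657143, 0.05911111)
I·α + gyro = (0.0200, 0.1700, 0.1100)

τ = (0.0200, 0.1700, 0.1100)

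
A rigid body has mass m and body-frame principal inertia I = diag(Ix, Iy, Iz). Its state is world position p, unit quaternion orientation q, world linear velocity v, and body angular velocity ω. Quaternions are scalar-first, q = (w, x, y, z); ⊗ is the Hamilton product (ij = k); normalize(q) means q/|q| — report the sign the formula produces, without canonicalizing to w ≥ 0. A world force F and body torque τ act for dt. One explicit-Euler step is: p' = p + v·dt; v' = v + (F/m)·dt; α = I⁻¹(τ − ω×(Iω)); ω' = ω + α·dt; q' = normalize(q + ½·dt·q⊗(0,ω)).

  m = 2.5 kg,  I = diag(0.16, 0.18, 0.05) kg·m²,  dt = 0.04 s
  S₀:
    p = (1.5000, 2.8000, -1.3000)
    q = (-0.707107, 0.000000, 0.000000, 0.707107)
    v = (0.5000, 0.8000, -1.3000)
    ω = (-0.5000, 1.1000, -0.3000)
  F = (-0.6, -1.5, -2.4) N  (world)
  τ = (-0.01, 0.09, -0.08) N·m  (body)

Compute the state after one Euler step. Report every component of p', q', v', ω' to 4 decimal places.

p' = (1.5200, 2.8320, -1.3520)
q' = (-0.7026, -0.0085, -0.0226, 0.7111)
v' = (0.4904, 0.7760, -1.3384)
ω' = (-0.5132, 1.1163, -0.3552)

a = F/m = (-0.2400, -0.6000, -0.9600)
new position p' = (1.5200, 2.8320, -1.3520)
v + (F/m)dt = (0.4904, 0.7760, -1.3384)
(τ − ω×Iω)/I = (-0.3306, 0.4083, -1.3800)
new body rate ω' = (-0.5132, 1.1163, -0.3552)
Hamilton product q⊗(0,ω) = (0.2121321, -0.4242642, -1.1313712, 0.2121321)
updated quaternion q' = (-0.7026, -0.0085, -0.0226, 0.7111)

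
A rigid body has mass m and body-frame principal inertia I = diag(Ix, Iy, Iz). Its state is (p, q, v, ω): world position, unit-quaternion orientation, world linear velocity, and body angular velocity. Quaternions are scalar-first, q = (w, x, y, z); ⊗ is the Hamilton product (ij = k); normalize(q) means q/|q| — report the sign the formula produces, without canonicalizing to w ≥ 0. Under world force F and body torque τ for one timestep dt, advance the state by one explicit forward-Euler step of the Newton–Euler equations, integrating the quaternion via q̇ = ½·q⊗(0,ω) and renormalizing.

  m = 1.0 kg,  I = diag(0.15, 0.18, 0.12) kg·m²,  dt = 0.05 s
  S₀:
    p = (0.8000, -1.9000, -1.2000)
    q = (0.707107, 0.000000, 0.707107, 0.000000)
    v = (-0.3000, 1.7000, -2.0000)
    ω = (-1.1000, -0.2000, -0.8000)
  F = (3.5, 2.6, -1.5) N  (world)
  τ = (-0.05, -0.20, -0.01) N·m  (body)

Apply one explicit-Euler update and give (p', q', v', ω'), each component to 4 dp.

ω×(Iω) gyroscopic = (-0.0096, 0.0264, 0.0066)
α = I⁻¹(τ − ω×Iω) = (-0.2693, -1.2578, -0.1383)
ω + α·dt = (-1.1135, -0.2629, -0.8069)
Hamilton product q⊗(0,ω) = (0.1414214, -1.3435033, -0.1414214, 0.2121321)
q' = normalize(q + ½dt·q⊗(0,ω)) = (0.7102, -0.0336, 0.7032, 0.0053)
a = (3.5000, 2.6000, -1.5000)
p + v·dt = (0.7850, -1.8150, -1.3000)
v' = v + a·dt = (-0.1250, 1.8300, -2.0750)

p' = (0.7850, -1.8150, -1.3000)
q' = (0.7102, -0.0336, 0.7032, 0.0053)
v' = (-0.1250, 1.8300, -2.0750)
ω' = (-1.1135, -0.2629, -0.8069)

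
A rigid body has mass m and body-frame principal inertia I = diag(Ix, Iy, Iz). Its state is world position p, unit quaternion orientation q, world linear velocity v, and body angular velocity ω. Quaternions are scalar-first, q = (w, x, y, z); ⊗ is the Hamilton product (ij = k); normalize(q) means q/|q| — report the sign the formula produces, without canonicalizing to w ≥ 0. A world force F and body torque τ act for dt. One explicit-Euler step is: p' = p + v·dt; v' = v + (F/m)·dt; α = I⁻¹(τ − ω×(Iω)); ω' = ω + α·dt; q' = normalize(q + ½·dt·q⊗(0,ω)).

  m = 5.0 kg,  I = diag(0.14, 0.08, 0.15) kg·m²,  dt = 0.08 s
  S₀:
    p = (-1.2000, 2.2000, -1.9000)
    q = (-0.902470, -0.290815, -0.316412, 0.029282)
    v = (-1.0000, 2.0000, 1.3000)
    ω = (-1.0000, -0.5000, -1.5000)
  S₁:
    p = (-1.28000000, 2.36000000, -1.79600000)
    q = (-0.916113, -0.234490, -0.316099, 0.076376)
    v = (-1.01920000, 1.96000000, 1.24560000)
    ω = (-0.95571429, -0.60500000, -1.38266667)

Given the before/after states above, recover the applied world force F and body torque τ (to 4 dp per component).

F = (-1.2000, -2.5000, -3.4000)
τ = (0.1300, -0.1200, 0.1900)

Δω = ω₁−ω₀ = (0.04428571, -0.10500000, 0.11733333)
applied torque τ = (0.1300, -0.1200, 0.1900)
v₁ − v₀ = (-0.01920000, -0.04000000, -0.05440000)
applied force F = (-1.2000, -2.5000, -3.4000)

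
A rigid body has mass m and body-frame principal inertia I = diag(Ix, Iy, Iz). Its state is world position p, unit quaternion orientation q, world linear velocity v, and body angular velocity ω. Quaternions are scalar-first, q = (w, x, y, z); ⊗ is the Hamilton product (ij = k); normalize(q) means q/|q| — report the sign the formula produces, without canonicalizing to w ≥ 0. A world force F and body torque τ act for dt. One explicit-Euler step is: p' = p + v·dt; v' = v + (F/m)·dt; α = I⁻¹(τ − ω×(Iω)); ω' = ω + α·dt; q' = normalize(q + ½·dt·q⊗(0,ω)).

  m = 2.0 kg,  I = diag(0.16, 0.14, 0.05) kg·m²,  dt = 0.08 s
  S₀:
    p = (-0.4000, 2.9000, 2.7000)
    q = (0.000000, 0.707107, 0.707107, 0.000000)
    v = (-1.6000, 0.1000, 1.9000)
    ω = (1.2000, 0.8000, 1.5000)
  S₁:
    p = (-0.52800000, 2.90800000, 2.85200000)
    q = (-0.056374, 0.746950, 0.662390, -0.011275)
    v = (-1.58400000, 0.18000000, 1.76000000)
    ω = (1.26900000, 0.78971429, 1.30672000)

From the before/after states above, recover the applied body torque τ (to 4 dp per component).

rate change Δω = (0.06900000, -0.01028571, -0.19328000)
ω₀×(Iω₀) = (-0.1080, 0.1980, -0.0192)
applied torque τ = (0.0300, 0.1800, -0.1400)

τ = (0.0300, 0.1800, -0.1400)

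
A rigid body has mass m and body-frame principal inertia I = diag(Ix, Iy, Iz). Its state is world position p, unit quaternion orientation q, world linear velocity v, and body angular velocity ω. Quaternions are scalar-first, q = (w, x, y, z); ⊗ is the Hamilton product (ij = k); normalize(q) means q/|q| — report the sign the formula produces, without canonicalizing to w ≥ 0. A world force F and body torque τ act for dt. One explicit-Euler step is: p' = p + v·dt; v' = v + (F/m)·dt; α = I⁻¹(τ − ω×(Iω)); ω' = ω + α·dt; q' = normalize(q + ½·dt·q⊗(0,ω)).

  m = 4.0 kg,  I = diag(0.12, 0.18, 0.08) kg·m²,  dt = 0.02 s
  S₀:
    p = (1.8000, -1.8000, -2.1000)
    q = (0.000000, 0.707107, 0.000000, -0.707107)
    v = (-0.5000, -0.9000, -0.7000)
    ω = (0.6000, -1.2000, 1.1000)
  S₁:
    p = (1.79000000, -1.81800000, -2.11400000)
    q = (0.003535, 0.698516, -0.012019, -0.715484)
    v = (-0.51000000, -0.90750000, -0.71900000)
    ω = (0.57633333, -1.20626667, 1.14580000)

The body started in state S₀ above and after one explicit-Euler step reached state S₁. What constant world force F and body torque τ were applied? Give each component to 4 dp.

F = (-2.0000, -1.5000, -3.8000)
τ = (-0.0100, -0.0300, 0.1400)

rate change Δω = (-0.02366667, -0.00626667, 0.04580000)
τ = I·(Δω/dt) + ω₀×(Iω₀) = (-0.0100, -0.0300, 0.1400)
Δv = v₁−v₀ = (-0.01000000, -0.00750000, -0.01900000)
F = m·Δv/dt = (-2.0000, -1.5000, -3.8000)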